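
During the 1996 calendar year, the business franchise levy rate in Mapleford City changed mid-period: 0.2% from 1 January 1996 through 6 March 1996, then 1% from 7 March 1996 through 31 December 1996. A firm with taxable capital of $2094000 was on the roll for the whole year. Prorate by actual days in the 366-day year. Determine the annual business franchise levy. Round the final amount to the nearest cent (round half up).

1 January – 6 March 1996: 66 days at 0.2% → $2094000 × 0.2% × 66/366 = $755.2131
7 March – 31 December 1996: 300 days at 1% → $2094000 × 1% × 300/366 = $17163.9344
Total = $17919.1475

$17919.15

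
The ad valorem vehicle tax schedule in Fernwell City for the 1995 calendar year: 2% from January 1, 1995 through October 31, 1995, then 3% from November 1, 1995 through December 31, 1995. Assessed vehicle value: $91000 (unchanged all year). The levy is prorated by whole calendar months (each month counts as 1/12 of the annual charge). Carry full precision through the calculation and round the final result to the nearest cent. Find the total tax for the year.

January 1 – October 31, 1995: 10 months at 2% → $91000 × 2% × 10/12 = $1516.6667
November 1 – December 31, 1995: 2 months at 3% → $91000 × 3% × 2/12 = $455.0000
Total = $1971.6667

$1971.67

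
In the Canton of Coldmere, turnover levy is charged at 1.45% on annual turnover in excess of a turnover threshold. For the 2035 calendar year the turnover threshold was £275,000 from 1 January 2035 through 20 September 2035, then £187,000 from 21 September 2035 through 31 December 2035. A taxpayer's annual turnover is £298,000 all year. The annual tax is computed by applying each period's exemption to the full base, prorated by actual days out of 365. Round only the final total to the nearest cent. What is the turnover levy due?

£690.08

1 January – 20 September 2035: 263 days, exemption £275,000 → (£298,000 − £275,000) × 1.45% × 263/365 = £240.3027
21 September – 31 December 2035: 102 days, exemption £187,000 → (£298,000 − £187,000) × 1.45% × 102/365 = £449.7781
Total = £690.0808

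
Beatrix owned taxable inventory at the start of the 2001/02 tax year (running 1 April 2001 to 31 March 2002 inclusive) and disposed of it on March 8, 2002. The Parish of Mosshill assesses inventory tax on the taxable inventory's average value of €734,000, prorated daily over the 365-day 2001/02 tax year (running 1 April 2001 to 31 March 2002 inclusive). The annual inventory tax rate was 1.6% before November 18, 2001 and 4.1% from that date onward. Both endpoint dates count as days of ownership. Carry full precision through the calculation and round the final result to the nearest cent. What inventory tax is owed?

€16,584.38

April 1 – November 17, 2001: 231 days at 1.6% → €734,000 × 1.6% × 231/365 = €7,432.5041
November 18, 2001 – March 8, 2002: 111 days at 4.1% → €734,000 × 4.1% × 111/365 = €9,151.8740
Total = €16,584.3781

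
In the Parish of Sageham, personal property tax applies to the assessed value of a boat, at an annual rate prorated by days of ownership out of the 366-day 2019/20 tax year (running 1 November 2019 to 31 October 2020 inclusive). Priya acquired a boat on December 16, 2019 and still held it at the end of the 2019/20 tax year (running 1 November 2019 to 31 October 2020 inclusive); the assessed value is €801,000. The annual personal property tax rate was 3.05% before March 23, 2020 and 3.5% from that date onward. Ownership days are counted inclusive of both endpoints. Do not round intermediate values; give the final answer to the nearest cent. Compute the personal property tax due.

December 16, 2019 – March 22, 2020: 98 days at 3.05% → €801,000 × 3.05% × 98/366 = €6,541.5000
March 23 – October 31, 2020: 223 days at 3.5% → €801,000 × 3.5% × 223/366 = €17,081.4344
Total = €23,622.9344

€23,622.93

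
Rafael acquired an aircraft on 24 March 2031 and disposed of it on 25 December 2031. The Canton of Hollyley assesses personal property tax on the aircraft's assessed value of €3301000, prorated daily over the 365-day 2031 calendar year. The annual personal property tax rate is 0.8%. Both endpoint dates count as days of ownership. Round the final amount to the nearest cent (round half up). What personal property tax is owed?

€20041.14

Days held (24 March – 25 December 2031): 277 out of 365
Tax = €3301000 × 0.8% × 277/365 = €20041.1397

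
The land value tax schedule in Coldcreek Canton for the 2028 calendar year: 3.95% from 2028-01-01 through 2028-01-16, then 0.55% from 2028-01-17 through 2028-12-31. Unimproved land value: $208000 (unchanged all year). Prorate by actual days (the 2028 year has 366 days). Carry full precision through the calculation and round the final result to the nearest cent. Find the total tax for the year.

$1453.16

2028-01-01 to 2028-01-16: 16 days at 3.95% → $208000 × 3.95% × 16/366 = $359.1694
2028-01-17 to 2028-12-31: 350 days at 0.55% → $208000 × 0.55% × 350/366 = $1093.9891
Total = $1453.1585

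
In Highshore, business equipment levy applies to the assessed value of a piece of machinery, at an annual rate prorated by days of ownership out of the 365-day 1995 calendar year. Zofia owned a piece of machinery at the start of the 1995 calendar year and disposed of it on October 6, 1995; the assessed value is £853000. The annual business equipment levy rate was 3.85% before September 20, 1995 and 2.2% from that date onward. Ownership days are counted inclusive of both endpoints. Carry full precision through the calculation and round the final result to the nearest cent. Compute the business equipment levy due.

£24447.21

January 1 – September 19, 1995: 262 days at 3.85% → £853000 × 3.85% × 262/365 = £23573.1808
September 20 – October 6, 1995: 17 days at 2.2% → £853000 × 2.2% × 17/365 = £874.0329
Total = £24447.2137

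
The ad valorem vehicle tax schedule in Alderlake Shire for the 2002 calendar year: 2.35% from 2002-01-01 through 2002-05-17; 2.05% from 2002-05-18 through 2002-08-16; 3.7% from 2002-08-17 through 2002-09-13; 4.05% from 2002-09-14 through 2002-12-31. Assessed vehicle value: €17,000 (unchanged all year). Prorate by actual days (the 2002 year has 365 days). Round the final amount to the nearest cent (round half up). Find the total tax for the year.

€490.69

2002-01-01 to 2002-05-17: 137 days at 2.35% → €17,000 × 2.35% × 137/365 = €149.9493
2002-05-18 to 2002-08-16: 91 days at 2.05% → €17,000 × 2.05% × 91/365 = €86.8863
2002-08-17 to 2002-09-13: 28 days at 3.7% → €17,000 × 3.7% × 28/365 = €48.2521
2002-09-14 to 2002-12-31: 109 days at 4.05% → €17,000 × 4.05% × 109/365 = €205.6068
Total = €490.6945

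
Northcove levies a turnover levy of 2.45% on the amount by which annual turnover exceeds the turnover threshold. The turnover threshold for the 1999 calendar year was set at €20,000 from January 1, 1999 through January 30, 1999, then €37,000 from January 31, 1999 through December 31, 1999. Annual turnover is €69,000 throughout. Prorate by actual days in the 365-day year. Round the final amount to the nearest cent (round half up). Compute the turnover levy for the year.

January 1 – January 30, 1999: 30 days, exemption €20,000 → (€69,000 − €20,000) × 2.45% × 30/365 = €98.6712
January 31 – December 31, 1999: 335 days, exemption €37,000 → (€69,000 − €37,000) × 2.45% × 335/365 = €719.5616
Total = €818.2329

€818.23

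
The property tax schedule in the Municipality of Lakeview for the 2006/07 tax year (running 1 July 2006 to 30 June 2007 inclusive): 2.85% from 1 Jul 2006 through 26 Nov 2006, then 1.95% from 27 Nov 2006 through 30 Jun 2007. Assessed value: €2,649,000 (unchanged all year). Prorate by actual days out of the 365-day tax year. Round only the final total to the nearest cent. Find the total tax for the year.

1 Jul – 26 Nov 2006: 149 days at 2.85% → €2,649,000 × 2.85% × 149/365 = €30,819.1192
27 Nov 2006 – 30 Jun 2007: 216 days at 1.95% → €2,649,000 × 1.95% × 216/365 = €30,568.7342
Total = €61,387.8534

€61,387.85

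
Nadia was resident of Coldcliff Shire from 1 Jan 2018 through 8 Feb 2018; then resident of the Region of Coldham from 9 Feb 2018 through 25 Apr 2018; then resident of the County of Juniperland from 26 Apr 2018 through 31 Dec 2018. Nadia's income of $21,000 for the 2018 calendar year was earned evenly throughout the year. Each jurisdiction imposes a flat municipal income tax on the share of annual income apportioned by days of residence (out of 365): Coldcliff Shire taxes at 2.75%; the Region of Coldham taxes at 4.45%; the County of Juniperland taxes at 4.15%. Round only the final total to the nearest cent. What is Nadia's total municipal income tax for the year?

$853.20

Coldcliff Shire, 1 Jan – 8 Feb 2018: 39 days → $21,000 × 2.75% × 39/365 = $61.7055
The Region of Coldham, 9 Feb – 25 Apr 2018: 76 days → $21,000 × 4.45% × 76/365 = $194.5808
The County of Juniperland, 26 Apr – 31 Dec 2018: 250 days → $21,000 × 4.15% × 250/365 = $596.9178
Total = $853.2041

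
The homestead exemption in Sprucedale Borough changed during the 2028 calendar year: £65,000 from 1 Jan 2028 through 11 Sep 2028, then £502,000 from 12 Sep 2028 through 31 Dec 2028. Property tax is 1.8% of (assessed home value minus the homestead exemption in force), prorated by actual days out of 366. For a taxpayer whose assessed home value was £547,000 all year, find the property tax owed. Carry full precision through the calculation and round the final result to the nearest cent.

£6,290.41

1 Jan – 11 Sep 2028: 255 days, exemption £65,000 → (£547,000 − £65,000) × 1.8% × 255/366 = £6,044.7541
12 Sep – 31 Dec 2028: 111 days, exemption £502,000 → (£547,000 − £502,000) × 1.8% × 111/366 = £245.6557
Total = £6,290.4098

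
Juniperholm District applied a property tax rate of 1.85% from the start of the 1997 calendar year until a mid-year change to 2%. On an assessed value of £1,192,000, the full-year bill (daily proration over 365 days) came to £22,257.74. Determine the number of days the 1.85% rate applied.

Let d = days at the first rate; then 365 − d days at the second rate.
£1,192,000 × [1.85%·d + 2%·(365−d)] / 365 = £22,257.74
Solving gives d = 323, so the new rate took effect on November 20, 1997.

323 days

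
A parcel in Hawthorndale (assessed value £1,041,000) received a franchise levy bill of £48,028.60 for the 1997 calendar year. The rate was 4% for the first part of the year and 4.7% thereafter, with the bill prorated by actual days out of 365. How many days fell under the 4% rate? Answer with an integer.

45 days

Let d = days at the first rate; then 365 − d days at the second rate.
£1,041,000 × [4%·d + 4.7%·(365−d)] / 365 = £48,028.60
Solving gives d = 45, so the new rate took effect on 15 Feb 1997.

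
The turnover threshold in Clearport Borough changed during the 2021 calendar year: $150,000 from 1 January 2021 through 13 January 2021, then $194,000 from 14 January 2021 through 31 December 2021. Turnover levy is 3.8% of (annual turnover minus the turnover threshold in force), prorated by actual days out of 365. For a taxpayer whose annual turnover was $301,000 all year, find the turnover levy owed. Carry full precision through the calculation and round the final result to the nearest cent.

$4,125.55

1 January – 13 January 2021: 13 days, exemption $150,000 → ($301,000 − $150,000) × 3.8% × 13/365 = $204.3671
14 January – 31 December 2021: 352 days, exemption $194,000 → ($301,000 − $194,000) × 3.8% × 352/365 = $3,921.1836
Total = $4,125.5507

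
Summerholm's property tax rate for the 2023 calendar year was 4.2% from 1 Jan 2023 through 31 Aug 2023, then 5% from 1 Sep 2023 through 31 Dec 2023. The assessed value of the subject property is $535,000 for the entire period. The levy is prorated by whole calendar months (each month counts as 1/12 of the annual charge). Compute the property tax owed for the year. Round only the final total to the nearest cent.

$23,896.67

1 Jan – 31 Aug 2023: 8 months at 4.2% → $535,000 × 4.2% × 8/12 = $14,980.0000
1 Sep – 31 Dec 2023: 4 months at 5% → $535,000 × 5% × 4/12 = $8,916.6667
Total = $23,896.6667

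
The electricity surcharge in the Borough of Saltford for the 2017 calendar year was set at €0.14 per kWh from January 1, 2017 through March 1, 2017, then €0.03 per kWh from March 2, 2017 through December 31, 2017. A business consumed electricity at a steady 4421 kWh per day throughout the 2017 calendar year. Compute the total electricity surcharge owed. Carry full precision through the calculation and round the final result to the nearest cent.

January 1 – March 1, 2017: 60 days × 4421 kWh/day = 265,260 kWh at €0.14/kWh → €37,136.40
March 2 – December 31, 2017: 305 days × 4421 kWh/day = 1,348,405 kWh at €0.03/kWh → €40,452.15

€77,588.55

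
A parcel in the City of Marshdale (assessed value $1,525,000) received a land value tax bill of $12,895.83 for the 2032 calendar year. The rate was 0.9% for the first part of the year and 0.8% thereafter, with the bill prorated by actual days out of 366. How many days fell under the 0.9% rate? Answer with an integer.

167 days

Let d = days at the first rate; then 366 − d days at the second rate.
$1,525,000 × [0.9%·d + 0.8%·(366−d)] / 366 = $12,895.83
Solving gives d = 167, so the new rate took effect on 16 Jun 2032.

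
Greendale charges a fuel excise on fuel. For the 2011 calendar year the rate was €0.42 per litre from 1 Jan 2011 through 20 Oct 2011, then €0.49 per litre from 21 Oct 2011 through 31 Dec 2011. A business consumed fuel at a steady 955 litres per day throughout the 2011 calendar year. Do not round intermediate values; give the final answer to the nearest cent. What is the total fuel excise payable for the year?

€151,214.70

1 Jan – 20 Oct 2011: 293 days × 955 litres/day = 279,815 litres at €0.42/litre → €117,522.30
21 Oct – 31 Dec 2011: 72 days × 955 litres/day = 68,760 litres at €0.49/litre → €33,692.40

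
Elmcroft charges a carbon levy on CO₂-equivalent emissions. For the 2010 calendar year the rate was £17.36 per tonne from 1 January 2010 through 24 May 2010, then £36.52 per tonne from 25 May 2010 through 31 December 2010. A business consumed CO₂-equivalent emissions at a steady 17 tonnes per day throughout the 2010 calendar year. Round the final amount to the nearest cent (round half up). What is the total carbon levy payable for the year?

1 January – 24 May 2010: 144 days × 17 tonnes/day = 2,448 tonnes at £17.36/tonne → £42,497.28
25 May – 31 December 2010: 221 days × 17 tonnes/day = 3,757 tonnes at £36.52/tonne → £137,205.64

£179,702.92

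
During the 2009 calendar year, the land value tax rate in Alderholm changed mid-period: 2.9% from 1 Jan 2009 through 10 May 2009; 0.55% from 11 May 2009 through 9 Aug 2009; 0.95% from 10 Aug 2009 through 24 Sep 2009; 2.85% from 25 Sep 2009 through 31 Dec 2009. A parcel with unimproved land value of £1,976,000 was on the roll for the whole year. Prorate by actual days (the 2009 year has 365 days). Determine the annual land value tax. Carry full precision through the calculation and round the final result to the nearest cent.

1 Jan – 10 May 2009: 130 days at 2.9% → £1,976,000 × 2.9% × 130/365 = £20,409.6438
11 May – 9 Aug 2009: 91 days at 0.55% → £1,976,000 × 0.55% × 91/365 = £2,709.5562
10 Aug – 24 Sep 2009: 46 days at 0.95% → £1,976,000 × 0.95% × 46/365 = £2,365.7863
25 Sep – 31 Dec 2009: 98 days at 2.85% → £1,976,000 × 2.85% × 98/365 = £15,120.4603
Total = £40,605.4466

£40,605.45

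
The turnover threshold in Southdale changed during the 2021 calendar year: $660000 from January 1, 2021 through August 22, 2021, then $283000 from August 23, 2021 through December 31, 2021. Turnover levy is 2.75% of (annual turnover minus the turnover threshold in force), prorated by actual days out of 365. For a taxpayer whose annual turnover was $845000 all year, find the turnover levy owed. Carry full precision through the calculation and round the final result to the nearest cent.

$8808.44

January 1 – August 22, 2021: 234 days, exemption $660000 → ($845000 − $660000) × 2.75% × 234/365 = $3261.5753
August 23 – December 31, 2021: 131 days, exemption $283000 → ($845000 − $283000) × 2.75% × 131/365 = $5546.8630
Total = $8808.4384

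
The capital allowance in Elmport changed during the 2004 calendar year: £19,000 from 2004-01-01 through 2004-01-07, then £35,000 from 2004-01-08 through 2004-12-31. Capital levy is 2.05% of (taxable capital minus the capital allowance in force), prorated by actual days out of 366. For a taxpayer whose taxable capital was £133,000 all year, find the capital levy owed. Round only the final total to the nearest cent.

£2,015.27

2004-01-01 to 2004-01-07: 7 days, exemption £19,000 → (£133,000 − £19,000) × 2.05% × 7/366 = £44.6967
2004-01-08 to 2004-12-31: 359 days, exemption £35,000 → (£133,000 − £35,000) × 2.05% × 359/366 = £1,970.5765
Total = £2,015.2732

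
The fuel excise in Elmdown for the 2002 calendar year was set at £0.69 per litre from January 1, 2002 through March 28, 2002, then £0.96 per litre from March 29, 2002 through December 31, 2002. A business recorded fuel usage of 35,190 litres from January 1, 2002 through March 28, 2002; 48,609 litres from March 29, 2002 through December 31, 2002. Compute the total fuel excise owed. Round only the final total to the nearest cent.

January 1 – March 28, 2002: 35,190 litres at £0.69/litre → £24,281.10
March 29 – December 31, 2002: 48,609 litres at £0.96/litre → £46,664.64

£70,945.74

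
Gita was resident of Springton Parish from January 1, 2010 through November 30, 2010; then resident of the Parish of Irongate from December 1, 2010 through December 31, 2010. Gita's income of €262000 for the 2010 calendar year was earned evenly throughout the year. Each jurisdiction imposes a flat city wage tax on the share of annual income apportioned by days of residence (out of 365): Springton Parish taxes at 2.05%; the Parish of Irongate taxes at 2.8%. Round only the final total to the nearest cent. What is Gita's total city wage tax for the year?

€5537.89

Springton Parish, January 1 – November 30, 2010: 334 days → €262000 × 2.05% × 334/365 = €4914.8329
The Parish of Irongate, December 1 – December 31, 2010: 31 days → €262000 × 2.8% × 31/365 = €623.0575
Total = €5537.8904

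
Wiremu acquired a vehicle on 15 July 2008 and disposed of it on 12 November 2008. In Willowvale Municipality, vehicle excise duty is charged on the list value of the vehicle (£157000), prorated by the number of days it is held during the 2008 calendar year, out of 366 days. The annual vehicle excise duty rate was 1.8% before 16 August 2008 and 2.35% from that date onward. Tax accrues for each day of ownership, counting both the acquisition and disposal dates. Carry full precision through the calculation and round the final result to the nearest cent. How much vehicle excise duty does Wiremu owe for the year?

£1144.26

15 July – 15 August 2008: 32 days at 1.8% → £157000 × 1.8% × 32/366 = £247.0820
16 August – 12 November 2008: 89 days at 2.35% → £157000 × 2.35% × 89/366 = £897.1735
Total = £1144.2555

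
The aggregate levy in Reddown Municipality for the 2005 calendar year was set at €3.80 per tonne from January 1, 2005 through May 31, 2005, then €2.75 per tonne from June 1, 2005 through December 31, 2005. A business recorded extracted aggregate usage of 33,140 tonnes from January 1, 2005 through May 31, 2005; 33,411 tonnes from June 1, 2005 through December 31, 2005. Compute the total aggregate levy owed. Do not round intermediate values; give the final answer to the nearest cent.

€217,812.25

January 1 – May 31, 2005: 33,140 tonnes at €3.80/tonne → €125,932.00
June 1 – December 31, 2005: 33,411 tonnes at €2.75/tonne → €91,880.25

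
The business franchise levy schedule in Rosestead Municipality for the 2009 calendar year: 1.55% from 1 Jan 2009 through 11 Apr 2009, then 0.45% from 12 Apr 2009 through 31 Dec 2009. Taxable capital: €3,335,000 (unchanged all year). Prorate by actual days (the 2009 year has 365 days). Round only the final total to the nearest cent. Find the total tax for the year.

1 Jan – 11 Apr 2009: 101 days at 1.55% → €3,335,000 × 1.55% × 101/365 = €14,303.9521
12 Apr – 31 Dec 2009: 264 days at 0.45% → €3,335,000 × 0.45% × 264/365 = €10,854.7397
Total = €25,158.6918

€25,158.69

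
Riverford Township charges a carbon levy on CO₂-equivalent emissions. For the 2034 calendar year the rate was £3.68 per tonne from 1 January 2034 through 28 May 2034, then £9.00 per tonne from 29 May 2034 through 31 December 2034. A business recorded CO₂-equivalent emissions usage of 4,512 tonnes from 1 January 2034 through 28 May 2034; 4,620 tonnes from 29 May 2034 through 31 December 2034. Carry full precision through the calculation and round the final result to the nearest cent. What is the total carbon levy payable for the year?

1 January – 28 May 2034: 4,512 tonnes at £3.68/tonne → £16,604.16
29 May – 31 December 2034: 4,620 tonnes at £9.00/tonne → £41,580.00

£58,184.16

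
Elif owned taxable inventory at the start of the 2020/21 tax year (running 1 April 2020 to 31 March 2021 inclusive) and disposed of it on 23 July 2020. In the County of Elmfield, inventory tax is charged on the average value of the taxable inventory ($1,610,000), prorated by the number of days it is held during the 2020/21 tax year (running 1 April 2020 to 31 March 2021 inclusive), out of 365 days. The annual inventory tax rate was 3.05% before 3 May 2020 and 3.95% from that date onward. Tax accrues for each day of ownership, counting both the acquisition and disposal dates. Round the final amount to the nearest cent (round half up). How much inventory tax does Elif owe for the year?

1 April – 2 May 2020: 32 days at 3.05% → $1,610,000 × 3.05% × 32/365 = $4,305.0959
3 May – 23 July 2020: 82 days at 3.95% → $1,610,000 × 3.95% × 82/365 = $14,287.0959
Total = $18,592.1918

$18,592.19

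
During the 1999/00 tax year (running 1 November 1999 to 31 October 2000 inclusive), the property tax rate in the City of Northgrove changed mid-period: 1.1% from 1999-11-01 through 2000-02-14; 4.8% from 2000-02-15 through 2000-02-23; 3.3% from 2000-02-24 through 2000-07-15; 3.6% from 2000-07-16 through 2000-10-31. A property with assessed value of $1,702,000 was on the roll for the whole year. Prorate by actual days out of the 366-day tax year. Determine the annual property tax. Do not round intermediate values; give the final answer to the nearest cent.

$47,456.04

1999-11-01 to 2000-02-14: 106 days at 1.1% → $1,702,000 × 1.1% × 106/366 = $5,422.2186
2000-02-15 to 2000-02-23: 9 days at 4.8% → $1,702,000 × 4.8% × 9/366 = $2,008.9180
2000-02-24 to 2000-07-15: 143 days at 3.3% → $1,702,000 × 3.3% × 143/366 = $21,944.6393
2000-07-16 to 2000-10-31: 108 days at 3.6% → $1,702,000 × 3.6% × 108/366 = $18,080.2623
Total = $47,456.0383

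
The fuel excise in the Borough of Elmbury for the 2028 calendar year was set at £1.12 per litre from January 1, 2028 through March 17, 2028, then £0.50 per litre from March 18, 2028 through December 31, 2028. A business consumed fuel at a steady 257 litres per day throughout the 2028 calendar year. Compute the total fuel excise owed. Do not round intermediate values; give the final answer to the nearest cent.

January 1 – March 17, 2028: 77 days × 257 litres/day = 19,789 litres at £1.12/litre → £22,163.68
March 18 – December 31, 2028: 289 days × 257 litres/day = 74,273 litres at £0.50/litre → £37,136.50

£59,300.18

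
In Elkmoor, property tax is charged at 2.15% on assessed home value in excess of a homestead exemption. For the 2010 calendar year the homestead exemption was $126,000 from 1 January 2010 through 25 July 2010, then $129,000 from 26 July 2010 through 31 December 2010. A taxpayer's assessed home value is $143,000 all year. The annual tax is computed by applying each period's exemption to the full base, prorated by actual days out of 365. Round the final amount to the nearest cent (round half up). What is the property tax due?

$337.40

1 January – 25 July 2010: 206 days, exemption $126,000 → ($143,000 − $126,000) × 2.15% × 206/365 = $206.2822
26 July – 31 December 2010: 159 days, exemption $129,000 → ($143,000 − $129,000) × 2.15% × 159/365 = $131.1205
Total = $337.4027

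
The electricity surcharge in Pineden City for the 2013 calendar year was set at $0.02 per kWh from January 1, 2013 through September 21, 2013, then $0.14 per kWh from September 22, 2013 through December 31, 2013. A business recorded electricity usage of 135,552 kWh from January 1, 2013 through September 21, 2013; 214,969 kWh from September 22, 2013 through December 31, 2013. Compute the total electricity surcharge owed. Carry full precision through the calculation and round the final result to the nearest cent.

$32,806.70

January 1 – September 21, 2013: 135,552 kWh at $0.02/kWh → $2,711.04
September 22 – December 31, 2013: 214,969 kWh at $0.14/kWh → $30,095.66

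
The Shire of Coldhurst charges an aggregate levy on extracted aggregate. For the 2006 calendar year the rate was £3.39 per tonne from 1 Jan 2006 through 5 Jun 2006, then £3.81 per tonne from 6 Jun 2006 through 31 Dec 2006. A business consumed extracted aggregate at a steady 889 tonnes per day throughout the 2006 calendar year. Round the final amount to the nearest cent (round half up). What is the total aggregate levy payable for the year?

1 Jan – 5 Jun 2006: 156 days × 889 tonnes/day = 138,684 tonnes at £3.39/tonne → £470138.76
6 Jun – 31 Dec 2006: 209 days × 889 tonnes/day = 185,801 tonnes at £3.81/tonne → £707901.81

£1178040.57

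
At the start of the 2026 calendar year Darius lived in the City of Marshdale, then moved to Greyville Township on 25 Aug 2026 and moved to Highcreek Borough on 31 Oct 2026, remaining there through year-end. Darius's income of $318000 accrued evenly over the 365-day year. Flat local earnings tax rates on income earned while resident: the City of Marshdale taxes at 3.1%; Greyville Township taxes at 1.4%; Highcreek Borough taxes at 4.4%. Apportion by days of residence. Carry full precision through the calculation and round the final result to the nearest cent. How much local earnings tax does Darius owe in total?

The City of Marshdale, 1 Jan – 24 Aug 2026: 236 days → $318000 × 3.1% × 236/365 = $6373.9397
Greyville Township, 25 Aug – 30 Oct 2026: 67 days → $318000 × 1.4% × 67/365 = $817.2164
Highcreek Borough, 31 Oct – 31 Dec 2026: 62 days → $318000 × 4.4% × 62/365 = $2376.7233
Total = $9567.8795

$9567.88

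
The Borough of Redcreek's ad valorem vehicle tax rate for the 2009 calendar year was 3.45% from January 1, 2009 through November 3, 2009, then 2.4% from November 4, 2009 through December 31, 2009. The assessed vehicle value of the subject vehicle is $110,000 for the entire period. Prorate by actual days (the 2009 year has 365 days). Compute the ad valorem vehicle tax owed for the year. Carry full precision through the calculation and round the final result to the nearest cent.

$3,611.47

January 1 – November 3, 2009: 307 days at 3.45% → $110,000 × 3.45% × 307/365 = $3,191.9589
November 4 – December 31, 2009: 58 days at 2.4% → $110,000 × 2.4% × 58/365 = $419.5068
Total = $3,611.4658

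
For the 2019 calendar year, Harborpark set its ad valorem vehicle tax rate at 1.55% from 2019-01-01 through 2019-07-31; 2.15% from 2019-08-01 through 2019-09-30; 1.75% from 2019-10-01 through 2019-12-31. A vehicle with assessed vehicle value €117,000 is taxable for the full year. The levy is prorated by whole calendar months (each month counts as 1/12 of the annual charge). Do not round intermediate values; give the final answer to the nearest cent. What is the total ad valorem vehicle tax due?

2019-01-01 to 2019-07-31: 7 months at 1.55% → €117,000 × 1.55% × 7/12 = €1,057.8750
2019-08-01 to 2019-09-30: 2 months at 2.15% → €117,000 × 2.15% × 2/12 = €419.2500
2019-10-01 to 2019-12-31: 3 months at 1.75% → €117,000 × 1.75% × 3/12 = €511.8750
Total = €1,989.0000

€1,989.00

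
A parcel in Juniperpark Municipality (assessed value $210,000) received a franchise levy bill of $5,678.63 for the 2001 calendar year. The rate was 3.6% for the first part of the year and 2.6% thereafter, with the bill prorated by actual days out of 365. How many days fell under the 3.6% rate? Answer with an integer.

38 days

Let d = days at the first rate; then 365 − d days at the second rate.
$210,000 × [3.6%·d + 2.6%·(365−d)] / 365 = $5,678.63
Solving gives d = 38, so the new rate took effect on February 8, 2001.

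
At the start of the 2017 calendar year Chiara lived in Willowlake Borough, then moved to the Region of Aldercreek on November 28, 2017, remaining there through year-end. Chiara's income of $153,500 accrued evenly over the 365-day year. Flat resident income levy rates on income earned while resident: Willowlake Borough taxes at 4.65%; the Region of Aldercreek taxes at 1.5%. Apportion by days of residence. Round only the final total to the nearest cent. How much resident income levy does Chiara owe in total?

Willowlake Borough, January 1 – November 27, 2017: 331 days → $153,500 × 4.65% × 331/365 = $6,472.8637
The Region of Aldercreek, November 28 – December 31, 2017: 34 days → $153,500 × 1.5% × 34/365 = $214.4795
Total = $6,687.3432

$6,687.34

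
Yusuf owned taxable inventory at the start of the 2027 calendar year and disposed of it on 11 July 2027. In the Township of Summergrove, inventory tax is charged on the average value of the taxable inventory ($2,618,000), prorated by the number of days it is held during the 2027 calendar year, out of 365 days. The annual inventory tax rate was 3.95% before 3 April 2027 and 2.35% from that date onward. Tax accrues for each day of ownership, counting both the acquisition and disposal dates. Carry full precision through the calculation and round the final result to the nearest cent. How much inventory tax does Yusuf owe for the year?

1 January – 2 April 2027: 92 days at 3.95% → $2,618,000 × 3.95% × 92/365 = $26,065.2384
3 April – 11 July 2027: 100 days at 2.35% → $2,618,000 × 2.35% × 100/365 = $16,855.6164
Total = $42,920.8548

$42,920.85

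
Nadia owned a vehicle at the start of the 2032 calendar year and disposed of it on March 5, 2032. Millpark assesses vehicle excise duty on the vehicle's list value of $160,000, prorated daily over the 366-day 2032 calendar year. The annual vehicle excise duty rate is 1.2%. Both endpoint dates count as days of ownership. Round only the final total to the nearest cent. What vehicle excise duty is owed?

Days held (January 1 – March 5, 2032): 65 out of 366
Tax = $160,000 × 1.2% × 65/366 = $340.9836

$340.98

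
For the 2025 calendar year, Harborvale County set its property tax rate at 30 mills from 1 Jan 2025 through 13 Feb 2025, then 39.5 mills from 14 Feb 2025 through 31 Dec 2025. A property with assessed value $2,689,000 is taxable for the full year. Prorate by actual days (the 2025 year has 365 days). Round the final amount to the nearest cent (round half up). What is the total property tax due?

1 Jan – 13 Feb 2025: 44 days at 30 mills → $2,689,000 × 3% × 44/365 = $9,724.6027
14 Feb – 31 Dec 2025: 321 days at 39.5 mills → $2,689,000 × 3.95% × 321/365 = $93,411.4397
Total = $103,136.0425

$103,136.04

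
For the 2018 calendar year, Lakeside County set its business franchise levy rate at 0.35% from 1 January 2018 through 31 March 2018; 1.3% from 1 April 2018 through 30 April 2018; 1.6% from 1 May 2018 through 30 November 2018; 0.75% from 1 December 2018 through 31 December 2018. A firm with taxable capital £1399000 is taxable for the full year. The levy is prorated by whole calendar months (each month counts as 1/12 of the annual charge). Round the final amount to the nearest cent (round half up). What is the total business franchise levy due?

£16671.42

1 January – 31 March 2018: 3 months at 0.35% → £1399000 × 0.35% × 3/12 = £1224.1250
1 April – 30 April 2018: 1 month at 1.3% → £1399000 × 1.3% × 1/12 = £1515.5833
1 May – 30 November 2018: 7 months at 1.6% → £1399000 × 1.6% × 7/12 = £13057.3333
1 December – 31 December 2018: 1 month at 0.75% → £1399000 × 0.75% × 1/12 = £874.3750
Total = £16671.4167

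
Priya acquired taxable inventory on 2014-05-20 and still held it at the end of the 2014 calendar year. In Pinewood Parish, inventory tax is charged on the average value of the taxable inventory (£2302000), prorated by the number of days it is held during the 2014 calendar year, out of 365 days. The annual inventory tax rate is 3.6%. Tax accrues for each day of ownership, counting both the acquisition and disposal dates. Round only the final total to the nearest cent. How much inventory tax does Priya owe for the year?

Days held (2014-05-20 to 2014-12-31): 226 out of 365
Tax = £2302000 × 3.6% × 226/365 = £51312.5260

£51312.53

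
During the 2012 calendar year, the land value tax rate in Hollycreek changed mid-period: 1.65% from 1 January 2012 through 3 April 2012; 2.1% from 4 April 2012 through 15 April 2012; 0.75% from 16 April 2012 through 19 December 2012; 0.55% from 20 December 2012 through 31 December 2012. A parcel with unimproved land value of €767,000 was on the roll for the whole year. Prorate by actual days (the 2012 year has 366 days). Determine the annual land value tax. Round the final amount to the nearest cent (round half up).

€7,814.60

1 January – 3 April 2012: 94 days at 1.65% → €767,000 × 1.65% × 94/366 = €3,250.3197
4 April – 15 April 2012: 12 days at 2.1% → €767,000 × 2.1% × 12/366 = €528.0984
16 April – 19 December 2012: 248 days at 0.75% → €767,000 × 0.75% × 248/366 = €3,897.8689
20 December – 31 December 2012: 12 days at 0.55% → €767,000 × 0.55% × 12/366 = €138.3115
Total = €7,814.5984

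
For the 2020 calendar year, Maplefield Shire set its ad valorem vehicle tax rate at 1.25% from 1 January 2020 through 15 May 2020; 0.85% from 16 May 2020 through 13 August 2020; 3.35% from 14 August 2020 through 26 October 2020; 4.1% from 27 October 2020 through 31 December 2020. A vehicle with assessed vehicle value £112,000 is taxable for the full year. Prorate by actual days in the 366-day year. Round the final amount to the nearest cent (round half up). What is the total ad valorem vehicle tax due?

£2,340.98

1 January – 15 May 2020: 136 days at 1.25% → £112,000 × 1.25% × 136/366 = £520.2186
16 May – 13 August 2020: 90 days at 0.85% → £112,000 × 0.85% × 90/366 = £234.0984
14 August – 26 October 2020: 74 days at 3.35% → £112,000 × 3.35% × 74/366 = £758.6011
27 October – 31 December 2020: 66 days at 4.1% → £112,000 × 4.1% × 66/366 = £828.0656
Total = £2,340.9836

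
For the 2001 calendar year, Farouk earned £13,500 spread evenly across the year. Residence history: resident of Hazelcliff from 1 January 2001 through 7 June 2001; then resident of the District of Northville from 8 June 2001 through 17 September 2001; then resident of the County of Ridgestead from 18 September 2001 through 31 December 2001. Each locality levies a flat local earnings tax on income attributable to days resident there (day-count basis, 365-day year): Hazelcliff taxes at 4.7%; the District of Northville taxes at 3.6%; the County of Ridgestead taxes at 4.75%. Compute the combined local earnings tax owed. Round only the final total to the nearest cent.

£594.94

Hazelcliff, 1 January – 7 June 2001: 158 days → £13,500 × 4.7% × 158/365 = £274.6603
The District of Northville, 8 June – 17 September 2001: 102 days → £13,500 × 3.6% × 102/365 = £135.8137
The County of Ridgestead, 18 September – 31 December 2001: 105 days → £13,500 × 4.75% × 105/365 = £184.4692
Total = £594.9432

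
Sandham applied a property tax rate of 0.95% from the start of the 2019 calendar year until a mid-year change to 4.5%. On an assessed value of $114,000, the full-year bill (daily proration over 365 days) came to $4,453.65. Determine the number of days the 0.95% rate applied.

61 days

Let d = days at the first rate; then 365 − d days at the second rate.
$114,000 × [0.95%·d + 4.5%·(365−d)] / 365 = $4,453.65
Solving gives d = 61, so the new rate took effect on 3 March 2019.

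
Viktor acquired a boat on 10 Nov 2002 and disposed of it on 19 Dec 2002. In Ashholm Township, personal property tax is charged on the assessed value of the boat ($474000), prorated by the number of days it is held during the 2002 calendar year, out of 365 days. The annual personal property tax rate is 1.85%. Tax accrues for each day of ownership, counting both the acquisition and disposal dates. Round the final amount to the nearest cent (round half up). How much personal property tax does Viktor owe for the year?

$960.99

Days held (10 Nov – 19 Dec 2002): 40 out of 365
Tax = $474000 × 1.85% × 40/365 = $960.9863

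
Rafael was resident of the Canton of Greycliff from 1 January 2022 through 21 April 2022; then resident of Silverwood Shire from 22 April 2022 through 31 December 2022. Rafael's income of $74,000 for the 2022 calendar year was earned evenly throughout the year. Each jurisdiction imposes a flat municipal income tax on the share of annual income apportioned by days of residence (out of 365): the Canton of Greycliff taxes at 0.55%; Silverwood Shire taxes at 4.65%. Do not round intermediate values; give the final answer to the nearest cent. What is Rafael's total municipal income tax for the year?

The Canton of Greycliff, 1 January – 21 April 2022: 111 days → $74,000 × 0.55% × 111/365 = $123.7726
Silverwood Shire, 22 April – 31 December 2022: 254 days → $74,000 × 4.65% × 254/365 = $2,394.5589
Total = $2,518.3315

$2,518.33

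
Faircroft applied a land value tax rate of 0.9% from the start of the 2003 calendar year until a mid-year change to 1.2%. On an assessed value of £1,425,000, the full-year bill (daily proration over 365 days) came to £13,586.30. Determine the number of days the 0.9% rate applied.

Let d = days at the first rate; then 365 − d days at the second rate.
£1,425,000 × [0.9%·d + 1.2%·(365−d)] / 365 = £13,586.30
Solving gives d = 300, so the new rate took effect on 28 October 2003.

300 days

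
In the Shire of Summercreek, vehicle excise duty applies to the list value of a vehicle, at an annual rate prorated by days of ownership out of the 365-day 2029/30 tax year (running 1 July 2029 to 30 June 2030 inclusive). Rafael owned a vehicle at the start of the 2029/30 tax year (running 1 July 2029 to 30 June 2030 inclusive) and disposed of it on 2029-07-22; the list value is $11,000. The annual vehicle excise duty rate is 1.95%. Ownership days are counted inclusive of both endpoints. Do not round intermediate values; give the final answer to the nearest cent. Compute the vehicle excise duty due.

$12.93

Days held (2029-07-01 to 2029-07-22): 22 out of 365
Tax = $11,000 × 1.95% × 22/365 = $12.9288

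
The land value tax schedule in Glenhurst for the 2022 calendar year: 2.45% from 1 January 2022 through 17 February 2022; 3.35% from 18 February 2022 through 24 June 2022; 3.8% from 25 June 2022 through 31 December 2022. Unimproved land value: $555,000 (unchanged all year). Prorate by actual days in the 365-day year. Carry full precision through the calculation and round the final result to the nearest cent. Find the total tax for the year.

$19,235.69

1 January – 17 February 2022: 48 days at 2.45% → $555,000 × 2.45% × 48/365 = $1,788.1644
18 February – 24 June 2022: 127 days at 3.35% → $555,000 × 3.35% × 127/365 = $6,469.1712
25 June – 31 December 2022: 190 days at 3.8% → $555,000 × 3.8% × 190/365 = $10,978.3562
Total = $19,235.6918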